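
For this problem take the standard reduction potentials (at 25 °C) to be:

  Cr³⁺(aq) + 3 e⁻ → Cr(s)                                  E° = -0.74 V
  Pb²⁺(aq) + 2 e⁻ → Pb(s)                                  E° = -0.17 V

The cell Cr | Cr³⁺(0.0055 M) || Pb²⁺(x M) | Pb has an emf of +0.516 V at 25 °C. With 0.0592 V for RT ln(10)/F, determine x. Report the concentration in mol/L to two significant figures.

Pb²⁺/Pb is the cathode, Cr³⁺/Cr the anode: E°cell = +0.57 V, n = 6.
Overall reaction: 3 Pb²⁺(aq) + 2 Cr(s) → 3 Pb(s) + 2 Cr³⁺(aq); Q = [Cr³⁺]^2/[Pb²⁺]^3.
From E = E° − (0.0592/n) log Q: log Q = (E° − E)·n/0.0592 = (+0.57 − (+0.516))·6/0.0592 = 5.4730.
So 3·log[Pb²⁺] = 2·log(0.0055) − log Q = -4.5193 − (5.4730) = -9.9923; log[Pb²⁺] = -9.9923 / 3 = -3.3308; [Pb²⁺] = 10^(-3.3308) ≈ 0.00047 M.

0.00047 M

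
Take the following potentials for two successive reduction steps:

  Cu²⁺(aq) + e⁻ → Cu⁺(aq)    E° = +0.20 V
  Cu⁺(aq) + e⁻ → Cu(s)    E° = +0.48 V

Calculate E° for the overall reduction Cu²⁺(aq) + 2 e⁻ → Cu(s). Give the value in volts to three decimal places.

Standard free energies of sequential steps add: ΔG°₃ = ΔG°₁ + ΔG°₂, so n₃E°₃ = n₁E°₁ + n₂E°₂.
E°₃ = (1×+0.20 + 1×+0.48) / 2 = (+0.680) / 2 = +0.340 V.

+0.340 V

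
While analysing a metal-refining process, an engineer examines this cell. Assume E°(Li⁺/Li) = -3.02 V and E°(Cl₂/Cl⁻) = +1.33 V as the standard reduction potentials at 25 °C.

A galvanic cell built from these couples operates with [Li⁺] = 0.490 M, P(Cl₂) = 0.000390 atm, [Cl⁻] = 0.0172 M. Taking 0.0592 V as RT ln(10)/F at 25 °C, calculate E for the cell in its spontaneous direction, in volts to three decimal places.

+4.372 V

Cl₂/Cl⁻ is the cathode (higher E°), Li⁺/Li the anode: E°cell = +1.33 − (-3.02) = +4.35 V, n = 2.
Overall: Cl₂(g) + 2 Li(s) → 2 Cl⁻(aq) + 2 Li⁺(aq)
Q = [Cl⁻]^2·[Li⁺]^2 / (P(Cl₂)); log Q = -0.740.
E = E° − (0.0592/n) log Q = +4.35 − (0.0592/2)(-0.740) = +4.372 V.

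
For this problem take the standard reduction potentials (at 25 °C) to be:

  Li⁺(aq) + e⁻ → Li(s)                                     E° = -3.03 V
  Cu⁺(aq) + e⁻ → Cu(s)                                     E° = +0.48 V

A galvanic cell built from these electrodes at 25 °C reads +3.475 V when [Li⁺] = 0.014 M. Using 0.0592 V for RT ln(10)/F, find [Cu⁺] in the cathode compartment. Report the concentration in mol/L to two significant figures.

Cu⁺/Cu is the cathode, Li⁺/Li the anode: E°cell = +3.51 V, n = 1.
Overall reaction: Cu⁺(aq) + Li(s) → Cu(s) + Li⁺(aq); Q = [Li⁺]^1/[Cu⁺]^1.
From E = E° − (0.0592/n) log Q: log Q = (E° − E)·n/0.0592 = (+3.51 − (+3.475))·1/0.0592 = 0.5912.
So 1·log[Cu⁺] = 1·log(0.014) − log Q = -1.8539 − (0.5912) = -2.4451; [Cu⁺] = 10^(-2.4451) ≈ 0.0036 M.

0.0036 M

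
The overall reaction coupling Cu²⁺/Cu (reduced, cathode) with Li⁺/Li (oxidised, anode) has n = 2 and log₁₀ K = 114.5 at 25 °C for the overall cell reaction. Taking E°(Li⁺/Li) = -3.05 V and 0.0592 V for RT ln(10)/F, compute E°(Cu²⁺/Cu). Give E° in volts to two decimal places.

+0.34 V

E°cell = (0.0592/n)·log K = (0.0592/2)(114.5) = +3.389 V.
Since Cu²⁺/Cu is the cathode and Li⁺/Li the anode, E°cell = E°(Cu²⁺/Cu) − E°(Li⁺/Li).
So E°(Cu²⁺/Cu) = E°cell + E°(Li⁺/Li) = +3.389 + (-3.05) = +0.34 V.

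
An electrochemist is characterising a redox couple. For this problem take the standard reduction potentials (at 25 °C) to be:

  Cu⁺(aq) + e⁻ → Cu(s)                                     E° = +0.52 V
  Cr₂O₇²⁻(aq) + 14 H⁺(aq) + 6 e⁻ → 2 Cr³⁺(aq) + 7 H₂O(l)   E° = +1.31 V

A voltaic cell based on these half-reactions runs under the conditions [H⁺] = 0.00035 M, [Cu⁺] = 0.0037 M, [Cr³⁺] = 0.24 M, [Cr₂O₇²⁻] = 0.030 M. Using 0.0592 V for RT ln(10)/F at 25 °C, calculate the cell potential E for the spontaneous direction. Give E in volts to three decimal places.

+0.454 V

Cr₂O₇²⁻/Cr³⁺ is the cathode (higher E°), Cu⁺/Cu the anode: E°cell = +1.31 − (+0.52) = +0.79 V, n = 6.
Overall: Cr₂O₇²⁻(aq) + 14 H⁺(aq) + 6 Cu(s) → 2 Cr³⁺(aq) + 7 H₂O(l) + 6 Cu⁺(aq)
Q = [Cr³⁺]^2·[Cu⁺]^6 / ([Cr₂O₇²⁻]·[H⁺]^14); log Q = 34.076.
E = E° − (0.0592/n) log Q = +0.79 − (0.0592/6)(34.076) = +0.454 V.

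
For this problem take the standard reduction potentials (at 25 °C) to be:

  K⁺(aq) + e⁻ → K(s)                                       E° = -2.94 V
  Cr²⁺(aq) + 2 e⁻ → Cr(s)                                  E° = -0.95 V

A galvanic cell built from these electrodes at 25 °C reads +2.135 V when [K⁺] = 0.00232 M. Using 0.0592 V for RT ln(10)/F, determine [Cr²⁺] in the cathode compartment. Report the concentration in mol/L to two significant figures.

0.43 M

Cr²⁺/Cr is the cathode, K⁺/K the anode: E°cell = +1.99 V, n = 2.
Overall reaction: Cr²⁺(aq) + 2 K(s) → Cr(s) + 2 K⁺(aq); Q = [K⁺]^2/[Cr²⁺]^1.
From E = E° − (0.0592/n) log Q: log Q = (E° − E)·n/0.0592 = (+1.99 − (+2.135))·2/0.0592 = -4.8986.
So 1·log[Cr²⁺] = 2·log(0.00232) − log Q = -5.2690 − (-4.8986) = -0.3704; [Cr²⁺] = 10^(-0.3704) ≈ 0.43 M.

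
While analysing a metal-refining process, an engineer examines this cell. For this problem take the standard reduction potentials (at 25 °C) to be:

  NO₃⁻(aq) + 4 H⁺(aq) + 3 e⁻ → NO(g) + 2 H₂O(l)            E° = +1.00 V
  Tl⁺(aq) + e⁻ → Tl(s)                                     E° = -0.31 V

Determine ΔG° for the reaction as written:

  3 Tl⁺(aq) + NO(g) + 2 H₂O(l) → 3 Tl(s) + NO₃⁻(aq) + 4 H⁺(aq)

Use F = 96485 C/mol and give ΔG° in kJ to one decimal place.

+379.2 kJ

As written, Tl⁺/Tl is reduced (cathode) and NO₃⁻/NO is oxidised (anode), so E°cell = (-0.31) − (+1.00) = -1.31 V.
Balancing electrons gives n = 3.
ΔG° = −nFE° = −(3)(96485)(-1.31) = 379,186 J = +379.2 kJ.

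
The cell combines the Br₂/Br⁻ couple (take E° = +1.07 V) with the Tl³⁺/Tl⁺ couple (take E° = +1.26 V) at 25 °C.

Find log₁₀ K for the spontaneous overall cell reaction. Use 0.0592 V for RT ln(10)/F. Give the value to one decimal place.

6.4

Cathode: Tl³⁺/Tl⁺; anode: Br₂/Br⁻. E°cell = +0.19 V, n = 2.
log K = nE°cell / 0.0592 = (2)(+0.19) / 0.0592 = 6.4.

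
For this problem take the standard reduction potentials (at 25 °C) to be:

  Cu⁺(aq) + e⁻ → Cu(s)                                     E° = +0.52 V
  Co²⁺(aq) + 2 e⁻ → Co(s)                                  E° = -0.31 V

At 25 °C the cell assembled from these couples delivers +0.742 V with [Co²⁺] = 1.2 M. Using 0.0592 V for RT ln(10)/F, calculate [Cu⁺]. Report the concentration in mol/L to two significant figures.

Cu⁺/Cu is the cathode, Co²⁺/Co the anode: E°cell = +0.83 V, n = 2.
Overall reaction: 2 Cu⁺(aq) + Co(s) → 2 Cu(s) + Co²⁺(aq); Q = [Co²⁺]^1/[Cu⁺]^2.
From E = E° − (0.0592/n) log Q: log Q = (E° − E)·n/0.0592 = (+0.83 − (+0.742))·2/0.0592 = 2.9730.
So 2·log[Cu⁺] = 1·log(1.2) − log Q = 0.0792 − (2.9730) = -2.8938; log[Cu⁺] = -2.8938 / 2 = -1.4469; [Cu⁺] = 10^(-1.4469) ≈ 0.036 M.

0.036 M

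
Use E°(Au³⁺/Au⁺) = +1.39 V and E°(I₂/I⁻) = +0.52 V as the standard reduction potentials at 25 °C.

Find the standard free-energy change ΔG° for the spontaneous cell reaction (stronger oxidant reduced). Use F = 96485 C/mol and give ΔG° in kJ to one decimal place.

-167.9 kJ

Au³⁺/Au⁺ (E° = +1.39 V) is the cathode; I₂/I⁻ (E° = +0.52 V) is the anode, so E°cell = +0.87 V.
Balancing electrons gives n = 2 (lcm of 2 and 2).
ΔG° = −nFE° = −(2)(96485)(+0.87) = -167,884 J = -167.9 kJ.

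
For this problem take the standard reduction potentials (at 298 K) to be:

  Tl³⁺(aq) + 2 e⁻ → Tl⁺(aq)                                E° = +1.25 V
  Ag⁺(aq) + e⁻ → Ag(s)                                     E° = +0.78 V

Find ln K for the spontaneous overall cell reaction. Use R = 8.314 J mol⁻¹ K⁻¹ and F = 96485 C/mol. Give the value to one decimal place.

Cathode: Tl³⁺/Tl⁺; anode: Ag⁺/Ag. E°cell = (+1.25) − (+0.78) = +0.47 V, with n = 2.
ΔG° = −nFE° = −RT ln K, so ln K = nFE°/(RT) = (2)(96485)(+0.47) / ((8.314)(298)) = 36.607.

36.6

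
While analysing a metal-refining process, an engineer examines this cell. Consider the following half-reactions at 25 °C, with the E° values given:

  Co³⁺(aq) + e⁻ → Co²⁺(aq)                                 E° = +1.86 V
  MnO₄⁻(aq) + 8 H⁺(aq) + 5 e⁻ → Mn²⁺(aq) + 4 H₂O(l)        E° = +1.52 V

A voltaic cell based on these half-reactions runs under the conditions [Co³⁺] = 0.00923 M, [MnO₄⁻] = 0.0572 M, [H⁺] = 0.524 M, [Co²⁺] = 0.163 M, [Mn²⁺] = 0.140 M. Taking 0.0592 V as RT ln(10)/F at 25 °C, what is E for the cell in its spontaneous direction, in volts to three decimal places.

+0.297 V

Co³⁺/Co²⁺ is the cathode (higher E°), MnO₄⁻/Mn²⁺ the anode: E°cell = +1.86 − (+1.52) = +0.34 V, n = 5.
Overall: 5 Co³⁺(aq) + Mn²⁺(aq) + 4 H₂O(l) → 5 Co²⁺(aq) + MnO₄⁻(aq) + 8 H⁺(aq)
Q = [Co²⁺]^5·[MnO₄⁻]·[H⁺]^8 / ([Co³⁺]^5·[Mn²⁺]); log Q = 3.601.
E = E° − (0.0592/n) log Q = +0.34 − (0.0592/5)(3.601) = +0.297 V.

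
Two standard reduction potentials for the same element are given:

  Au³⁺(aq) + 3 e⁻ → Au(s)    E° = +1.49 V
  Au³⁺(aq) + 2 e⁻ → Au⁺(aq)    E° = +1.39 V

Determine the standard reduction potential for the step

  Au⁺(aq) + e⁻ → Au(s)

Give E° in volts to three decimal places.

+1.690 V

Sequential free energies add, so n₃E°₃ = n₁E°₁ + n₂E°₂.
With n₃ = 3, and the known step contributing 2×(+1.39) V, the unknown satisfies 1·E° = 3×(+1.49) − 2×(+1.39) = +1.690.
E° = +1.690 / 1 = +1.690 V.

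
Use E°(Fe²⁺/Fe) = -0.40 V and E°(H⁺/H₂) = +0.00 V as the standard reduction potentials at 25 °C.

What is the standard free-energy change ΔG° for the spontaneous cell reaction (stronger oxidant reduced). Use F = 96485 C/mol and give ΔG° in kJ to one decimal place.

-77.2 kJ

H⁺/H₂ (E° = +0.00 V) is the cathode; Fe²⁺/Fe (E° = -0.40 V) is the anode, so E°cell = +0.40 V.
Balancing electrons gives n = 2 (lcm of 2 and 2).
ΔG° = −nFE° = −(2)(96485)(+0.40) = -77,188 J = -77.2 kJ.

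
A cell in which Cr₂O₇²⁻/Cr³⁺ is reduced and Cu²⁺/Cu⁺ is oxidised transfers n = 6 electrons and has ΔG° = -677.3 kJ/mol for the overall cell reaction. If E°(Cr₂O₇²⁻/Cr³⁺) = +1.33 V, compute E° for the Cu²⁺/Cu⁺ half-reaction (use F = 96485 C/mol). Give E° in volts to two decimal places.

E°cell = −ΔG°/(nF) = −(-677.3×10³)/((6)(96485)) = +1.170 V.
Since Cr₂O₇²⁻/Cr³⁺ is the cathode and Cu²⁺/Cu⁺ the anode, E°cell = E°(Cr₂O₇²⁻/Cr³⁺) − E°(Cu²⁺/Cu⁺).
So E°(Cu²⁺/Cu⁺) = E°(Cr₂O₇²⁻/Cr³⁺) − E°cell = (+1.33) − (+1.170) = +0.16 V.

+0.16 V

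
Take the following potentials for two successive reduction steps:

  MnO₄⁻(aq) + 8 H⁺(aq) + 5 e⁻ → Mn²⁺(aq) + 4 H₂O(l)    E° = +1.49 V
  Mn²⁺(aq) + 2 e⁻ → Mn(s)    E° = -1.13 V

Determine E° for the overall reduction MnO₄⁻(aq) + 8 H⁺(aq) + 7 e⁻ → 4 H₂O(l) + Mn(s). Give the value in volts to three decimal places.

+0.741 V

Adding the free-energy changes (−nFE°) of the two steps gives −n₃FE°₃ = −n₁FE°₁ − n₂FE°₂.
E°₃ = (5×+1.49 + 2×-1.13) / 7 = (+5.190) / 7 = +0.741 V.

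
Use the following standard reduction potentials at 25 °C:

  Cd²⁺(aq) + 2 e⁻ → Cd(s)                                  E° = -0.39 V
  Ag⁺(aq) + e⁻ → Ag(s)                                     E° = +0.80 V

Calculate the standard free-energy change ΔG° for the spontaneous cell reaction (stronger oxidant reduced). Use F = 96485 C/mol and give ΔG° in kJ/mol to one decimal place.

Ag⁺/Ag (E° = +0.80 V) is the cathode; Cd²⁺/Cd (E° = -0.39 V) is the anode, so E°cell = +1.19 V.
Balancing electrons gives n = 2 (lcm of 1 and 2).
ΔG° = −nFE° = −(2)(96485)(+1.19) = -229,634 J = -229.6 kJ/mol.

-229.6 kJ/mol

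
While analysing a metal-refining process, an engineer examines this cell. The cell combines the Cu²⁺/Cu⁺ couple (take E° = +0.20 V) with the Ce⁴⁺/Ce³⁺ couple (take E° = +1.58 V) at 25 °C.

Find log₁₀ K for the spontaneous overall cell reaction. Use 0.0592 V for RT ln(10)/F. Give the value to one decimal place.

23.3

Cathode: Ce⁴⁺/Ce³⁺; anode: Cu²⁺/Cu⁺. E°cell = +1.38 V, n = 1.
log K = nE°cell / 0.0592 = (1)(+1.38) / 0.0592 = 23.3.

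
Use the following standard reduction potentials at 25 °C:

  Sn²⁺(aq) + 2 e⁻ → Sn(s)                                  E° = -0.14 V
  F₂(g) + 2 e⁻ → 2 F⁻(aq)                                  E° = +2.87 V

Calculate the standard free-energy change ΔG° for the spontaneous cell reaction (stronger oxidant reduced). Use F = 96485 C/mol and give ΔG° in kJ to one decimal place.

F₂/F⁻ (E° = +2.87 V) is the cathode; Sn²⁺/Sn (E° = -0.14 V) is the anode, so E°cell = +3.01 V.
Balancing electrons gives n = 2 (lcm of 2 and 2).
ΔG° = −nFE° = −(2)(96485)(+3.01) = -580,840 J = -580.8 kJ.

-580.8 kJ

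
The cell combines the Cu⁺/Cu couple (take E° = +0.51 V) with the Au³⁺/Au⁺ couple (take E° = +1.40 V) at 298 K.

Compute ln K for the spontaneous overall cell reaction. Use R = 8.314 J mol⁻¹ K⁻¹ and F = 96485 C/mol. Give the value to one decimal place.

Cathode: Au³⁺/Au⁺; anode: Cu⁺/Cu. E°cell = (+1.40) − (+0.51) = +0.89 V, with n = 2.
ΔG° = −nFE° = −RT ln K, so ln K = nFE°/(RT) = (2)(96485)(+0.89) / ((8.314)(298)) = 69.319.

69.3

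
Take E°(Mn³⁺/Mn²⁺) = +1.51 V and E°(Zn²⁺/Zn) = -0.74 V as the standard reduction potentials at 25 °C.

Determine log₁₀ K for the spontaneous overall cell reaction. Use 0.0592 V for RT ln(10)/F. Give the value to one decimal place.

76.0

Cathode: Mn³⁺/Mn²⁺; anode: Zn²⁺/Zn. E°cell = +2.25 V, n = 2.
log K = nE°cell / 0.0592 = (2)(+2.25) / 0.0592 = 76.0.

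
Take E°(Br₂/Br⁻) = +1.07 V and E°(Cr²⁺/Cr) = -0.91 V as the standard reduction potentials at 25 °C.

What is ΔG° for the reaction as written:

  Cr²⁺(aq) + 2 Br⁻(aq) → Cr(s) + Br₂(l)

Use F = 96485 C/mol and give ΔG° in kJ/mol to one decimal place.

As written, Cr²⁺/Cr is reduced (cathode) and Br₂/Br⁻ is oxidised (anode), so E°cell = (-0.91) − (+1.07) = -1.98 V.
Balancing electrons gives n = 2.
ΔG° = −nFE° = −(2)(96485)(-1.98) = 382,081 J = +382.1 kJ/mol.

+382.1 kJ/mol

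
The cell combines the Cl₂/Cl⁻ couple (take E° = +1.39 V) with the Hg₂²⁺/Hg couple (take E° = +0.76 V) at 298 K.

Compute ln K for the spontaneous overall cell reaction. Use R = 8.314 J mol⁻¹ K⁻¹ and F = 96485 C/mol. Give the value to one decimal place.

Cathode: Cl₂/Cl⁻; anode: Hg₂²⁺/Hg. E°cell = (+1.39) − (+0.76) = +0.63 V, with n = 2.
ΔG° = −nFE° = −RT ln K, so ln K = nFE°/(RT) = (2)(96485)(+0.63) / ((8.314)(298)) = 49.069.

49.1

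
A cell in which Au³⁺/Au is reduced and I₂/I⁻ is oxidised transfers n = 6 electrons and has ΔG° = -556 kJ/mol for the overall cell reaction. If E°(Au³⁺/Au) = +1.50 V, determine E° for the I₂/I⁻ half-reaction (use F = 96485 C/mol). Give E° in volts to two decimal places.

+0.54 V

E°cell = −ΔG°/(nF) = −(-556×10³)/((6)(96485)) = +0.960 V.
Since Au³⁺/Au is the cathode and I₂/I⁻ the anode, E°cell = E°(Au³⁺/Au) − E°(I₂/I⁻).
So E°(I₂/I⁻) = E°(Au³⁺/Au) − E°cell = (+1.50) − (+0.960) = +0.54 V.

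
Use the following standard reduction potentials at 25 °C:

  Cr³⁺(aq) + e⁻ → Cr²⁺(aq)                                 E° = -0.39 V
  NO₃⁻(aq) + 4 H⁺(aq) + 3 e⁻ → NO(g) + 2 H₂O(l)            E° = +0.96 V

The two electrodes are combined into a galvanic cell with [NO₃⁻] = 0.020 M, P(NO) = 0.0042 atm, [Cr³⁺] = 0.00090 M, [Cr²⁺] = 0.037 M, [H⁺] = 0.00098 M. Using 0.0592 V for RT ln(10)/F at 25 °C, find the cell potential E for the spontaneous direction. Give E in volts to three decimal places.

+1.221 V

NO₃⁻/NO is the cathode (higher E°), Cr³⁺/Cr²⁺ the anode: E°cell = +0.96 − (-0.39) = +1.35 V, n = 3.
Overall: NO₃⁻(aq) + 4 H⁺(aq) + 3 Cr²⁺(aq) → NO(g) + 2 H₂O(l) + 3 Cr³⁺(aq)
Q = P(NO)·[Cr³⁺]^3 / ([NO₃⁻]·[H⁺]^4·[Cr²⁺]^3); log Q = 6.515.
E = E° − (0.0592/n) log Q = +1.35 − (0.0592/3)(6.515) = +1.221 V.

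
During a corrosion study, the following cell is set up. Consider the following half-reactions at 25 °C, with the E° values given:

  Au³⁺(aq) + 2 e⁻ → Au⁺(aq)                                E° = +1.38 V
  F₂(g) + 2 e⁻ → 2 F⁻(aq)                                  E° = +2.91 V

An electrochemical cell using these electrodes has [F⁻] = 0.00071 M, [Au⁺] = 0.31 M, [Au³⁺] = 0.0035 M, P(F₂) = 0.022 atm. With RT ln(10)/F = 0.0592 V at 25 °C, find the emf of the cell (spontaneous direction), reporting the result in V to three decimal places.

F₂/F⁻ is the cathode (higher E°), Au³⁺/Au⁺ the anode: E°cell = +2.91 − (+1.38) = +1.53 V, n = 2.
Overall: F₂(g) + Au⁺(aq) → 2 F⁻(aq) + Au³⁺(aq)
Q = [F⁻]^2·[Au³⁺] / (P(F₂)·[Au⁺]); log Q = -6.587.
E = E° − (0.0592/n) log Q = +1.53 − (0.0592/2)(-6.587) = +1.725 V.

+1.725 V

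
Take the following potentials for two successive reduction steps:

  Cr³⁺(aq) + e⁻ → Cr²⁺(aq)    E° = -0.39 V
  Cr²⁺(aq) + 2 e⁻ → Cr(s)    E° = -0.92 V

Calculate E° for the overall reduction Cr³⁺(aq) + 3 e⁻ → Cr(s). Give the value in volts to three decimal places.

-0.743 V

Adding the free-energy changes (−nFE°) of the two steps gives −n₃FE°₃ = −n₁FE°₁ − n₂FE°₂.
E°₃ = (1×-0.39 + 2×-0.92) / 3 = (-2.230) / 3 = -0.743 V.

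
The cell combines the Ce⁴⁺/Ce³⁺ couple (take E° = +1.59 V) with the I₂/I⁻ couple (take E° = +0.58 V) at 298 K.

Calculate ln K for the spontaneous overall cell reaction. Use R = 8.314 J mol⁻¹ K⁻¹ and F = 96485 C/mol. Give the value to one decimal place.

Cathode: Ce⁴⁺/Ce³⁺; anode: I₂/I⁻. E°cell = (+1.59) − (+0.58) = +1.01 V, with n = 2.
ΔG° = −nFE° = −RT ln K, so ln K = nFE°/(RT) = (2)(96485)(+1.01) / ((8.314)(298)) = 78.666.

78.7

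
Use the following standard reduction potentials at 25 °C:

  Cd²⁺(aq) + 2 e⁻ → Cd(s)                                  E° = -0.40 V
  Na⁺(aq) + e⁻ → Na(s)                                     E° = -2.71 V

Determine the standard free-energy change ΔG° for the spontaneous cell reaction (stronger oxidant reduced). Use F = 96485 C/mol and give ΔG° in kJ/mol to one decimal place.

Cd²⁺/Cd (E° = -0.40 V) is the cathode; Na⁺/Na (E° = -2.71 V) is the anode, so E°cell = +2.31 V.
Balancing electrons gives n = 2 (lcm of 2 and 1).
ΔG° = −nFE° = −(2)(96485)(+2.31) = -445,761 J = -445.8 kJ/mol.

-445.8 kJ/mol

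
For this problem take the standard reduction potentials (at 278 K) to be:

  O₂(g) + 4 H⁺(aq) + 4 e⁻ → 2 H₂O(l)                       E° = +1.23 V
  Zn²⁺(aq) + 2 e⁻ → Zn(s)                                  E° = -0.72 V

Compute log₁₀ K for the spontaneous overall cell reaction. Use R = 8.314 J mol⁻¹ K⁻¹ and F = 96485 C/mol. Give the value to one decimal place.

141.4

Cathode: O₂/H₂O; anode: Zn²⁺/Zn. E°cell = (+1.23) − (-0.72) = +1.95 V, with n = 4.
ΔG° = −nFE° = −RT ln K, so ln K = nFE°/(RT) = (4)(96485)(+1.95) / ((8.314)(278)) = 325.611.
log₁₀ K = 325.611 / ln 10 = 141.4.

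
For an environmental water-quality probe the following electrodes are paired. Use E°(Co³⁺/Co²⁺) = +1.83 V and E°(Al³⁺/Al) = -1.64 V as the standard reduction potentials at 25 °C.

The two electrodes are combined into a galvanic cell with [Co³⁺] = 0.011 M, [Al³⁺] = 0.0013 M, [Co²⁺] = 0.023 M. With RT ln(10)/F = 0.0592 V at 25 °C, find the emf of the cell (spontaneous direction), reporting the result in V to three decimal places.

+3.508 V

Co³⁺/Co²⁺ is the cathode (higher E°), Al³⁺/Al the anode: E°cell = +1.83 − (-1.64) = +3.47 V, n = 3.
Overall: 3 Co³⁺(aq) + Al(s) → 3 Co²⁺(aq) + Al³⁺(aq)
Q = [Co²⁺]^3·[Al³⁺] / ([Co³⁺]^3); log Q = -1.925.
E = E° − (0.0592/n) log Q = +3.47 − (0.0592/3)(-1.925) = +3.508 V.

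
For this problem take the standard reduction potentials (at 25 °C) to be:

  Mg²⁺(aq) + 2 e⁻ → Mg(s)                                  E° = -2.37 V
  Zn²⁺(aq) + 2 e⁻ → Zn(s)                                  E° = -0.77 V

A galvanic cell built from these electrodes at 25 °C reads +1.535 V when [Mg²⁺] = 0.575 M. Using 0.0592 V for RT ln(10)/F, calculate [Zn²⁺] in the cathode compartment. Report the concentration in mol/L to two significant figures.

0.0037 M

Zn²⁺/Zn is the cathode, Mg²⁺/Mg the anode: E°cell = +1.60 V, n = 2.
Overall reaction: Zn²⁺(aq) + Mg(s) → Zn(s) + Mg²⁺(aq); Q = [Mg²⁺]^1/[Zn²⁺]^1.
From E = E° − (0.0592/n) log Q: log Q = (E° − E)·n/0.0592 = (+1.60 − (+1.535))·2/0.0592 = 2.1959.
So 1·log[Zn²⁺] = 1·log(0.575) − log Q = -0.2403 − (2.1959) = -2.4362; [Zn²⁺] = 10^(-2.4362) ≈ 0.0037 M.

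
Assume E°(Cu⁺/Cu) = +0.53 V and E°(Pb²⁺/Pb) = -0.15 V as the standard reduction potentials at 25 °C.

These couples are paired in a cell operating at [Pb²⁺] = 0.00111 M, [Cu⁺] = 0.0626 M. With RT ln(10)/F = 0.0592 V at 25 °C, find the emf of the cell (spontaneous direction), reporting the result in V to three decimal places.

Cu⁺/Cu is the cathode (higher E°), Pb²⁺/Pb the anode: E°cell = +0.53 − (-0.15) = +0.68 V, n = 2.
Overall: 2 Cu⁺(aq) + Pb(s) → 2 Cu(s) + Pb²⁺(aq)
Q = [Pb²⁺] / ([Cu⁺]^2); log Q = -0.548.
E = E° − (0.0592/n) log Q = +0.68 − (0.0592/2)(-0.548) = +0.696 V.

+0.696 V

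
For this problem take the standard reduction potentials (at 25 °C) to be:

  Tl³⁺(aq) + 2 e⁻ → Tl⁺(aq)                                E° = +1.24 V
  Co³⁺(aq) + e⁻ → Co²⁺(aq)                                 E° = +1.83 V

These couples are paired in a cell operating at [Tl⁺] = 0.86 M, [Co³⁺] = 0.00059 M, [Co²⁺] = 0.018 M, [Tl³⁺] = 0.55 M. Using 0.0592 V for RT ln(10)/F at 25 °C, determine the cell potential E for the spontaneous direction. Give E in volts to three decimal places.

+0.508 V

Co³⁺/Co²⁺ is the cathode (higher E°), Tl³⁺/Tl⁺ the anode: E°cell = +1.83 − (+1.24) = +0.59 V, n = 2.
Overall: 2 Co³⁺(aq) + Tl⁺(aq) → 2 Co²⁺(aq) + Tl³⁺(aq)
Q = [Co²⁺]^2·[Tl³⁺] / ([Co³⁺]^2·[Tl⁺]); log Q = 2.775.
E = E° − (0.0592/n) log Q = +0.59 − (0.0592/2)(2.775) = +0.508 V.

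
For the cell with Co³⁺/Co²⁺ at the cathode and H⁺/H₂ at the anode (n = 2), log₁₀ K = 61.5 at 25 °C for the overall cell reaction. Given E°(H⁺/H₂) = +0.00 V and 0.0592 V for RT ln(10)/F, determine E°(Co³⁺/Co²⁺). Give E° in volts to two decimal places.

+1.82 V

E°cell = (0.0592/n)·log K = (0.0592/2)(61.5) = +1.820 V.
Since Co³⁺/Co²⁺ is the cathode and H⁺/H₂ the anode, E°cell = E°(Co³⁺/Co²⁺) − E°(H⁺/H₂).
So E°(Co³⁺/Co²⁺) = E°cell + E°(H⁺/H₂) = +1.820 + (+0.00) = +1.82 V.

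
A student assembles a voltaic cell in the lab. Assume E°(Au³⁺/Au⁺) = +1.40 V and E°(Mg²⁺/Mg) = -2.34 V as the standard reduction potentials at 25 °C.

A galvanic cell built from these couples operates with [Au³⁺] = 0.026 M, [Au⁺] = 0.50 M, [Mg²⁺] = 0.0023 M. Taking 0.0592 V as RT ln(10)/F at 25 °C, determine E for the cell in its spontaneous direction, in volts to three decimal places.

+3.780 V

Au³⁺/Au⁺ is the cathode (higher E°), Mg²⁺/Mg the anode: E°cell = +1.40 − (-2.34) = +3.74 V, n = 2.
Overall: Au³⁺(aq) + Mg(s) → Au⁺(aq) + Mg²⁺(aq)
Q = [Au⁺]·[Mg²⁺] / ([Au³⁺]); log Q = -1.354.
E = E° − (0.0592/n) log Q = +3.74 − (0.0592/2)(-1.354) = +3.780 V.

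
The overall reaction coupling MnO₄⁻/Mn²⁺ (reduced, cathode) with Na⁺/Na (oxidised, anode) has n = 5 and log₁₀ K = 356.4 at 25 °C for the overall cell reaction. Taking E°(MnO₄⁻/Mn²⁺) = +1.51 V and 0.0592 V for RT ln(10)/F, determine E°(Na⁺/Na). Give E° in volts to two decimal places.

E°cell = (0.0592/n)·log K = (0.0592/5)(356.4) = +4.220 V.
Since MnO₄⁻/Mn²⁺ is the cathode and Na⁺/Na the anode, E°cell = E°(MnO₄⁻/Mn²⁺) − E°(Na⁺/Na).
So E°(Na⁺/Na) = E°(MnO₄⁻/Mn²⁺) − E°cell = (+1.51) − (+4.220) = -2.71 V.

-2.71 V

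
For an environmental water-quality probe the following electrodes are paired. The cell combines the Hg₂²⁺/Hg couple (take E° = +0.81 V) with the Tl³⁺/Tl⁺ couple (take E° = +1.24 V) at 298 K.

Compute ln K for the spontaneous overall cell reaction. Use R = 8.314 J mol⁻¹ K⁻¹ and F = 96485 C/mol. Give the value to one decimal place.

Cathode: Tl³⁺/Tl⁺; anode: Hg₂²⁺/Hg. E°cell = (+1.24) − (+0.81) = +0.43 V, with n = 2.
ΔG° = −nFE° = −RT ln K, so ln K = nFE°/(RT) = (2)(96485)(+0.43) / ((8.314)(298)) = 33.491.

33.5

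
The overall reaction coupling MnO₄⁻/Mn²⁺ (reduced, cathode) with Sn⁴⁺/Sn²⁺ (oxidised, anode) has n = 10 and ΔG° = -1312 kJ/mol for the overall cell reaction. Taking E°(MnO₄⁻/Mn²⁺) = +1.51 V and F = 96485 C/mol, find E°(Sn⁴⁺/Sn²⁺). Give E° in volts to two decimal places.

E°cell = −ΔG°/(nF) = −(-1312×10³)/((10)(96485)) = +1.360 V.
Since MnO₄⁻/Mn²⁺ is the cathode and Sn⁴⁺/Sn²⁺ the anode, E°cell = E°(MnO₄⁻/Mn²⁺) − E°(Sn⁴⁺/Sn²⁺).
So E°(Sn⁴⁺/Sn²⁺) = E°(MnO₄⁻/Mn²⁺) − E°cell = (+1.51) − (+1.360) = +0.15 V.

+0.15 V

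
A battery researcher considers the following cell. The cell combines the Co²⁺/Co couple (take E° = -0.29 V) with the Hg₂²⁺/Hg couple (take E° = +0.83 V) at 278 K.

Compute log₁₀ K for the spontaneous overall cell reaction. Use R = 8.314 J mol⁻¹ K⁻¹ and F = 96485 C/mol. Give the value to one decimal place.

40.6

Cathode: Hg₂²⁺/Hg; anode: Co²⁺/Co. E°cell = (+0.83) − (-0.29) = +1.12 V, with n = 2.
ΔG° = −nFE° = −RT ln K, so ln K = nFE°/(RT) = (2)(96485)(+1.12) / ((8.314)(278)) = 93.509.
log₁₀ K = 93.509 / ln 10 = 40.6.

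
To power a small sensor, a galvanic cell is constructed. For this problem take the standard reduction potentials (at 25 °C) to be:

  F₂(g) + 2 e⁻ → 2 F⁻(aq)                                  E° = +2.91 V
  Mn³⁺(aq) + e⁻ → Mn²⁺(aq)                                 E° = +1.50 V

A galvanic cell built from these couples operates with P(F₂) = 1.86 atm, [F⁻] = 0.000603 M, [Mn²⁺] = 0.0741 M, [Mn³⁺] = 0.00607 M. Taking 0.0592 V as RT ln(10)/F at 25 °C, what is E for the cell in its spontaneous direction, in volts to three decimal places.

F₂/F⁻ is the cathode (higher E°), Mn³⁺/Mn²⁺ the anode: E°cell = +2.91 − (+1.50) = +1.41 V, n = 2.
Overall: F₂(g) + 2 Mn²⁺(aq) → 2 F⁻(aq) + 2 Mn³⁺(aq)
Q = [F⁻]^2·[Mn³⁺]^2 / (P(F₂)·[Mn²⁺]^2); log Q = -8.882.
E = E° − (0.0592/n) log Q = +1.41 − (0.0592/2)(-8.882) = +1.673 V.

+1.673 V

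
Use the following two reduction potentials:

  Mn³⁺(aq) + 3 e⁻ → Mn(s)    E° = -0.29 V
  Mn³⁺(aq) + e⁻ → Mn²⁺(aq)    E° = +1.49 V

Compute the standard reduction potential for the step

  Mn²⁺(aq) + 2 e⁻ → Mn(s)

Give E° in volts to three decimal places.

Sequential free energies add, so n₃E°₃ = n₁E°₁ + n₂E°₂.
With n₃ = 3, and the known step contributing 1×(+1.49) V, the unknown satisfies 2·E° = 3×(-0.29) − 1×(+1.49) = -2.360.
E° = -2.360 / 2 = -1.180 V.

-1.180 V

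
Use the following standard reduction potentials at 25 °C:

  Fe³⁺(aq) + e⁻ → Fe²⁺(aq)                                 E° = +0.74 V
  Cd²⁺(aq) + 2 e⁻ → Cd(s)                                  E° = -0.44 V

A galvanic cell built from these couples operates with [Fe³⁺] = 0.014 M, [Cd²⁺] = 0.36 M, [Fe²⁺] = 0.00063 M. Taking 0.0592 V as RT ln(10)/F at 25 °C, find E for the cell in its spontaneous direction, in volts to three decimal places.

Fe³⁺/Fe²⁺ is the cathode (higher E°), Cd²⁺/Cd the anode: E°cell = +0.74 − (-0.44) = +1.18 V, n = 2.
Overall: 2 Fe³⁺(aq) + Cd(s) → 2 Fe²⁺(aq) + Cd²⁺(aq)
Q = [Fe²⁺]^2·[Cd²⁺] / ([Fe³⁺]^2); log Q = -3.137.
E = E° − (0.0592/n) log Q = +1.18 − (0.0592/2)(-3.137) = +1.273 V.

+1.273 V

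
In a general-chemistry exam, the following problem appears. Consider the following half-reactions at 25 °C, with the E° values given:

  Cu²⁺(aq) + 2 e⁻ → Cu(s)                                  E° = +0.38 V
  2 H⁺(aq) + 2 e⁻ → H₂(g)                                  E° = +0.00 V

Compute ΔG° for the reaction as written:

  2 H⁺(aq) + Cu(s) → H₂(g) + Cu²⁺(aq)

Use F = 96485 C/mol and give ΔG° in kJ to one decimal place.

As written, H⁺/H₂ is reduced (cathode) and Cu²⁺/Cu is oxidised (anode), so E°cell = (+0.00) − (+0.38) = -0.38 V.
Balancing electrons gives n = 2.
ΔG° = −nFE° = −(2)(96485)(-0.38) = 73,329 J = +73.3 kJ.

+73.3 kJ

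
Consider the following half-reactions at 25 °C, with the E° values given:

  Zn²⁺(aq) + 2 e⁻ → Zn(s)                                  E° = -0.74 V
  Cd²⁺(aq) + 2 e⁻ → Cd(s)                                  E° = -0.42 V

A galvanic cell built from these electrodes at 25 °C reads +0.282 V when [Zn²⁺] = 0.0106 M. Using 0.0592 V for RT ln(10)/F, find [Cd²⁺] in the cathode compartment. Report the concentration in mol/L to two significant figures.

Cd²⁺/Cd is the cathode, Zn²⁺/Zn the anode: E°cell = +0.32 V, n = 2.
Overall reaction: Cd²⁺(aq) + Zn(s) → Cd(s) + Zn²⁺(aq); Q = [Zn²⁺]^1/[Cd²⁺]^1.
From E = E° − (0.0592/n) log Q: log Q = (E° − E)·n/0.0592 = (+0.32 − (+0.282))·2/0.0592 = 1.2838.
So 1·log[Cd²⁺] = 1·log(0.0106) − log Q = -1.9747 − (1.2838) = -3.2585; [Cd²⁺] = 10^(-3.2585) ≈ 0.00055 M.

0.00055 M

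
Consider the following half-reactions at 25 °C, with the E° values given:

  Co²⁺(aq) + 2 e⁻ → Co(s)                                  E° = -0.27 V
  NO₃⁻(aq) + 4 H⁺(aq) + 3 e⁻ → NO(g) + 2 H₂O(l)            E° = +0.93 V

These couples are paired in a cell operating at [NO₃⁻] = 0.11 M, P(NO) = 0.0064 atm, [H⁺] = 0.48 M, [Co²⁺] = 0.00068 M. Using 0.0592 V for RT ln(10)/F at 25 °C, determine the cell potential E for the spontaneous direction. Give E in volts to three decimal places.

+1.293 V

NO₃⁻/NO is the cathode (higher E°), Co²⁺/Co the anode: E°cell = +0.93 − (-0.27) = +1.20 V, n = 6.
Overall: 2 NO₃⁻(aq) + 8 H⁺(aq) + 3 Co(s) → 2 NO(g) + 4 H₂O(l) + 3 Co²⁺(aq)
Q = P(NO)^2·[Co²⁺]^3 / ([NO₃⁻]^2·[H⁺]^8); log Q = -9.423.
E = E° − (0.0592/n) log Q = +1.20 − (0.0592/6)(-9.423) = +1.293 V.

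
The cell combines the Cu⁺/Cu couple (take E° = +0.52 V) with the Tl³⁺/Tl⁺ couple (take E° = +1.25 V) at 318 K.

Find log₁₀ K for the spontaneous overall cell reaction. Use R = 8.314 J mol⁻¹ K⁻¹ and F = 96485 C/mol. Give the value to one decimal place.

Cathode: Tl³⁺/Tl⁺; anode: Cu⁺/Cu. E°cell = (+1.25) − (+0.52) = +0.73 V, with n = 2.
ΔG° = −nFE° = −RT ln K, so ln K = nFE°/(RT) = (2)(96485)(+0.73) / ((8.314)(318)) = 53.281.
log₁₀ K = 53.281 / ln 10 = 23.1.

23.1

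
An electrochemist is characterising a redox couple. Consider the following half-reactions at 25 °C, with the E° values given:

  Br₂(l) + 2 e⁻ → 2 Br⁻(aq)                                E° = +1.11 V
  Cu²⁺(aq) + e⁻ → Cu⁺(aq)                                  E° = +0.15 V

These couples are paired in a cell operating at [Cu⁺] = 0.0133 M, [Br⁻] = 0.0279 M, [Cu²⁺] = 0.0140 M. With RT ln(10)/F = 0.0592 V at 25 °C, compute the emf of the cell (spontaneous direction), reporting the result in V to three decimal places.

+1.051 V

Br₂/Br⁻ is the cathode (higher E°), Cu²⁺/Cu⁺ the anode: E°cell = +1.11 − (+0.15) = +0.96 V, n = 2.
Overall: Br₂(l) + 2 Cu⁺(aq) → 2 Br⁻(aq) + 2 Cu²⁺(aq)
Q = [Br⁻]^2·[Cu²⁺]^2 / ([Cu⁺]^2); log Q = -3.064.
E = E° − (0.0592/n) log Q = +0.96 − (0.0592/2)(-3.064) = +1.051 V.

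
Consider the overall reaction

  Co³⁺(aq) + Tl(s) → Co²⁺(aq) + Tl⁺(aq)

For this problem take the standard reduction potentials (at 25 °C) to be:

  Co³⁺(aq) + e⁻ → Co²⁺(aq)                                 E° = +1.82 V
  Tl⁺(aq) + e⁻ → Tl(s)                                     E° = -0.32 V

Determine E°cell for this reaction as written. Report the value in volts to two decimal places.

+2.14 V

The Co³⁺/Co²⁺ couple has the higher reduction potential, so it is the cathode; Tl⁺/Tl is oxidised at the anode.
E°cell = E°(cathode) − E°(anode) = (+1.82) − (-0.32) = +2.14 V.
Since E°cell > 0, the reaction is spontaneous under standard conditions.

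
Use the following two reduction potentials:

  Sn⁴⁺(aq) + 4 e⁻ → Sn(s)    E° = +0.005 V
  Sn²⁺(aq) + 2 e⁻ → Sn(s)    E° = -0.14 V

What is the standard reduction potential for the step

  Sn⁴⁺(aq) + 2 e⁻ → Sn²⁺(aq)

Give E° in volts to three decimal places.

Sequential free energies add, so n₃E°₃ = n₁E°₁ + n₂E°₂.
With n₃ = 4, and the known step contributing 2×(-0.14) V, the unknown satisfies 2·E° = 4×(+0.005) − 2×(-0.14) = +0.300.
E° = +0.300 / 2 = +0.150 V.

+0.150 V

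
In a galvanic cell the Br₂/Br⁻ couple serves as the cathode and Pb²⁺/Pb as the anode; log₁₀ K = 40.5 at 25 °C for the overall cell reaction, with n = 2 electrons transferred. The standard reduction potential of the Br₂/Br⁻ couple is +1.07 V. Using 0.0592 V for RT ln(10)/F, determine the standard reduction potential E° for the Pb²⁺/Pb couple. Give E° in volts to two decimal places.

E°cell = (0.0592/n)·log K = (0.0592/2)(40.5) = +1.199 V.
Since Br₂/Br⁻ is the cathode and Pb²⁺/Pb the anode, E°cell = E°(Br₂/Br⁻) − E°(Pb²⁺/Pb).
So E°(Pb²⁺/Pb) = E°(Br₂/Br⁻) − E°cell = (+1.07) − (+1.199) = -0.13 V.

-0.13 V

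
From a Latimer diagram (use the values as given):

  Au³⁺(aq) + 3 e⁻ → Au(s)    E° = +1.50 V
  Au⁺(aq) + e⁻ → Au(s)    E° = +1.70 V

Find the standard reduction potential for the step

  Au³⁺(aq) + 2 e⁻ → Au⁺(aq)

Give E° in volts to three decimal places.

Sequential free energies add, so n₃E°₃ = n₁E°₁ + n₂E°₂.
With n₃ = 3, and the known step contributing 1×(+1.70) V, the unknown satisfies 2·E° = 3×(+1.50) − 1×(+1.70) = +2.800.
E° = +2.800 / 2 = +1.400 V.

+1.400 V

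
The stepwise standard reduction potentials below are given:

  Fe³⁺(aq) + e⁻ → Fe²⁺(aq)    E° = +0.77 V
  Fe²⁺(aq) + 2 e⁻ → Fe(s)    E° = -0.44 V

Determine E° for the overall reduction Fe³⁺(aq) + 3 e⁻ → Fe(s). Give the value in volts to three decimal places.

-0.037 V

Adding the free-energy changes (−nFE°) of the two steps gives −n₃FE°₃ = −n₁FE°₁ − n₂FE°₂.
E°₃ = (1×+0.77 + 2×-0.44) / 3 = (-0.110) / 3 = -0.037 V.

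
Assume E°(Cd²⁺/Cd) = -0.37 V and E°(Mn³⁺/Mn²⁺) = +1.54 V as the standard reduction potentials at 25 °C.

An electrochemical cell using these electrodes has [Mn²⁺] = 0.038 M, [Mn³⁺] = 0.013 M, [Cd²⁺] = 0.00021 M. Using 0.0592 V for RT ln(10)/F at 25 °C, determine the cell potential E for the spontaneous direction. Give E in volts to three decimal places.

+1.991 V

Mn³⁺/Mn²⁺ is the cathode (higher E°), Cd²⁺/Cd the anode: E°cell = +1.54 − (-0.37) = +1.91 V, n = 2.
Overall: 2 Mn³⁺(aq) + Cd(s) → 2 Mn²⁺(aq) + Cd²⁺(aq)
Q = [Mn²⁺]^2·[Cd²⁺] / ([Mn³⁺]^2); log Q = -2.746.
E = E° − (0.0592/n) log Q = +1.91 − (0.0592/2)(-2.746) = +1.991 V.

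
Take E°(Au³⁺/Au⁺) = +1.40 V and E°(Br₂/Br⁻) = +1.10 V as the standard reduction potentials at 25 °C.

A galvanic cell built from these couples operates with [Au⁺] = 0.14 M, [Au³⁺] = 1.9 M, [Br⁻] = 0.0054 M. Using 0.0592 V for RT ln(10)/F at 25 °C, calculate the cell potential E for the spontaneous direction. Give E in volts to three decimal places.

+0.199 V

Au³⁺/Au⁺ is the cathode (higher E°), Br₂/Br⁻ the anode: E°cell = +1.40 − (+1.10) = +0.30 V, n = 2.
Overall: Au³⁺(aq) + 2 Br⁻(aq) → Au⁺(aq) + Br₂(l)
Q = [Au⁺] / ([Au³⁺]·[Br⁻]^2); log Q = 3.403.
E = E° − (0.0592/n) log Q = +0.30 − (0.0592/2)(3.403) = +0.199 V.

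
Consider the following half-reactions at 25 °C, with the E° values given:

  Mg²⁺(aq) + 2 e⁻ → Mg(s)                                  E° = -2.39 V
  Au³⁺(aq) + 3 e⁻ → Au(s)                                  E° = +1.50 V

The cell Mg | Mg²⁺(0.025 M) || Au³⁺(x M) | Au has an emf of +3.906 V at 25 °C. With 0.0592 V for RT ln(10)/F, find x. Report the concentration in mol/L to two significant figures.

0.026 M

Au³⁺/Au is the cathode, Mg²⁺/Mg the anode: E°cell = +3.89 V, n = 6.
Overall reaction: 2 Au³⁺(aq) + 3 Mg(s) → 2 Au(s) + 3 Mg²⁺(aq); Q = [Mg²⁺]^3/[Au³⁺]^2.
From E = E° − (0.0592/n) log Q: log Q = (E° − E)·n/0.0592 = (+3.89 − (+3.906))·6/0.0592 = -1.6216.
So 2·log[Au³⁺] = 3·log(0.025) − log Q = -4.8062 − (-1.6216) = -3.1846; log[Au³⁺] = -3.1846 / 2 = -1.5923; [Au³⁺] = 10^(-1.5923) ≈ 0.026 M.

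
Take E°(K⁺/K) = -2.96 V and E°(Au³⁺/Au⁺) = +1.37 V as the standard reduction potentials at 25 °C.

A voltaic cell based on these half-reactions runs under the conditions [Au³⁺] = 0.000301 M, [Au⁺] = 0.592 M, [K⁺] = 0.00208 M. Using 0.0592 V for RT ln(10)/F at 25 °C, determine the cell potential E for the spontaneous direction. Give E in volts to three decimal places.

+4.391 V

Au³⁺/Au⁺ is the cathode (higher E°), K⁺/K the anode: E°cell = +1.37 − (-2.96) = +4.33 V, n = 2.
Overall: Au³⁺(aq) + 2 K(s) → Au⁺(aq) + 2 K⁺(aq)
Q = [Au⁺]·[K⁺]^2 / ([Au³⁺]); log Q = -2.070.
E = E° − (0.0592/n) log Q = +4.33 − (0.0592/2)(-2.070) = +4.391 V.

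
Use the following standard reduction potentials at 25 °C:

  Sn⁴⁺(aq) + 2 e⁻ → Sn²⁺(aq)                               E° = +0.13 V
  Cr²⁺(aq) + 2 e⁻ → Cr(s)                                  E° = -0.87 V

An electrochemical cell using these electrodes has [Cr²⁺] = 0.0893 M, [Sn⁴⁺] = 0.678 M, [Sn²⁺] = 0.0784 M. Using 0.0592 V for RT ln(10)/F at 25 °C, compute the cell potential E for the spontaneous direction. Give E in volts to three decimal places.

+1.059 V

Sn⁴⁺/Sn²⁺ is the cathode (higher E°), Cr²⁺/Cr the anode: E°cell = +0.13 − (-0.87) = +1.00 V, n = 2.
Overall: Sn⁴⁺(aq) + Cr(s) → Sn²⁺(aq) + Cr²⁺(aq)
Q = [Sn²⁺]·[Cr²⁺] / ([Sn⁴⁺]); log Q = -1.986.
E = E° − (0.0592/n) log Q = +1.00 − (0.0592/2)(-1.986) = +1.059 V.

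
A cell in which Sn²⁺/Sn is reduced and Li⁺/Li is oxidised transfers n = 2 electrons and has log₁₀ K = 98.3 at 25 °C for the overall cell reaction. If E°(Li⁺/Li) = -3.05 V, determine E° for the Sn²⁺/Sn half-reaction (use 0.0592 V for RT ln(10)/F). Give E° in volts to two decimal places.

E°cell = (0.0592/n)·log K = (0.0592/2)(98.3) = +2.910 V.
Since Sn²⁺/Sn is the cathode and Li⁺/Li the anode, E°cell = E°(Sn²⁺/Sn) − E°(Li⁺/Li).
So E°(Sn²⁺/Sn) = E°cell + E°(Li⁺/Li) = +2.910 + (-3.05) = -0.14 V.

-0.14 V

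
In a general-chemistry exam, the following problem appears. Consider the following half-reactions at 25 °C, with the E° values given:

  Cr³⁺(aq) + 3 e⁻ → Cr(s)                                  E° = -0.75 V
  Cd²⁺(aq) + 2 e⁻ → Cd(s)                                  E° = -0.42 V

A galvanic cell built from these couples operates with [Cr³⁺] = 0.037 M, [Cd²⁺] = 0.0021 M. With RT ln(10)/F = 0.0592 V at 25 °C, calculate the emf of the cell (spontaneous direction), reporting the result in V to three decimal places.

+0.279 V

Cd²⁺/Cd is the cathode (higher E°), Cr³⁺/Cr the anode: E°cell = -0.42 − (-0.75) = +0.33 V, n = 6.
Overall: 3 Cd²⁺(aq) + 2 Cr(s) → 3 Cd(s) + 2 Cr³⁺(aq)
Q = [Cr³⁺]^2 / ([Cd²⁺]^3); log Q = 5.170.
E = E° − (0.0592/n) log Q = +0.33 − (0.0592/6)(5.170) = +0.279 V.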